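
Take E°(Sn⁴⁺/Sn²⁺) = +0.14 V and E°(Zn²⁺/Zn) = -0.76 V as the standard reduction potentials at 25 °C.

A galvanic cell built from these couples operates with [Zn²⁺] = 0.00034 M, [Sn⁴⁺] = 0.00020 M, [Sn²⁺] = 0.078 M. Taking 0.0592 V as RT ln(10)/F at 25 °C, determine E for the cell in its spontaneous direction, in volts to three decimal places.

Sn⁴⁺/Sn²⁺ is the cathode (higher E°), Zn²⁺/Zn the anode: E°cell = +0.14 − (-0.76) = +0.90 V, n = 2.
Overall: Sn⁴⁺(aq) + Zn(s) → Sn²⁺(aq) + Zn²⁺(aq)
Q = [Sn²⁺]·[Zn²⁺] / ([Sn⁴⁺]); log Q = -0.877.
E = E° − (0.0592/n) log Q = +0.90 − (0.0592/2)(-0.877) = +0.926 V.

+0.926 V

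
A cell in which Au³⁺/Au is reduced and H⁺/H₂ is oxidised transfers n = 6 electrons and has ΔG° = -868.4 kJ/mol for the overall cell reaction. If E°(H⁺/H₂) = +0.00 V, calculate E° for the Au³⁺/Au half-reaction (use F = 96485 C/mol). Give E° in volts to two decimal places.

E°cell = −ΔG°/(nF) = −(-868.4×10³)/((6)(96485)) = +1.500 V.
Since Au³⁺/Au is the cathode and H⁺/H₂ the anode, E°cell = E°(Au³⁺/Au) − E°(H⁺/H₂).
So E°(Au³⁺/Au) = E°cell + E°(H⁺/H₂) = +1.500 + (+0.00) = +1.50 V.

+1.50 V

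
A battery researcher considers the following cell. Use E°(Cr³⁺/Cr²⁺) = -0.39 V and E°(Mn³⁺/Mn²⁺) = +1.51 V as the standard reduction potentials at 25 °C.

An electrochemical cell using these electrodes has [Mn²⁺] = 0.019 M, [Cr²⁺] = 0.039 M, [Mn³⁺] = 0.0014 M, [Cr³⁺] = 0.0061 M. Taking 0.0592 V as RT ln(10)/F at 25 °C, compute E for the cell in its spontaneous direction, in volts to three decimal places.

Mn³⁺/Mn²⁺ is the cathode (higher E°), Cr³⁺/Cr²⁺ the anode: E°cell = +1.51 − (-0.39) = +1.90 V, n = 1.
Overall: Mn³⁺(aq) + Cr²⁺(aq) → Mn²⁺(aq) + Cr³⁺(aq)
Q = [Mn²⁺]·[Cr³⁺] / ([Mn³⁺]·[Cr²⁺]); log Q = 0.327.
E = E° − (0.0592/n) log Q = +1.90 − (0.0592/1)(0.327) = +1.881 V.

+1.881 V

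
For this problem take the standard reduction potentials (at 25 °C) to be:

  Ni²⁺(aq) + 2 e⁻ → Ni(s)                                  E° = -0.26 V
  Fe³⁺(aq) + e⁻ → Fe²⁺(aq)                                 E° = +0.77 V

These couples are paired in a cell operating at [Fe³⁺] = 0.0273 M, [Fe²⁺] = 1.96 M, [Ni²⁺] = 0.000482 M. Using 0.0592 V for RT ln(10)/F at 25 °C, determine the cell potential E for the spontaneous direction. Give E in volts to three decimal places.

+1.018 V

Fe³⁺/Fe²⁺ is the cathode (higher E°), Ni²⁺/Ni the anode: E°cell = +0.77 − (-0.26) = +1.03 V, n = 2.
Overall: 2 Fe³⁺(aq) + Ni(s) → 2 Fe²⁺(aq) + Ni²⁺(aq)
Q = [Fe²⁺]^2·[Ni²⁺] / ([Fe³⁺]^2); log Q = 0.395.
E = E° − (0.0592/n) log Q = +1.03 − (0.0592/2)(0.395) = +1.018 V.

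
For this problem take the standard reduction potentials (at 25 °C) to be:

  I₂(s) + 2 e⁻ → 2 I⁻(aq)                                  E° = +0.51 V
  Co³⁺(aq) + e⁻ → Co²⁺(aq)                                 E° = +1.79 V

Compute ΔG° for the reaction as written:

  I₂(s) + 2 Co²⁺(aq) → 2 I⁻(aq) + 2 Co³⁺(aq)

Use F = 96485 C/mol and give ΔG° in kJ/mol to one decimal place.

+247.0 kJ/mol

As written, I₂/I⁻ is reduced (cathode) and Co³⁺/Co²⁺ is oxidised (anode), so E°cell = (+0.51) − (+1.79) = -1.28 V.
Balancing electrons gives n = 2.
ΔG° = −nFE° = −(2)(96485)(-1.28) = 247,002 J = +247.0 kJ/mol.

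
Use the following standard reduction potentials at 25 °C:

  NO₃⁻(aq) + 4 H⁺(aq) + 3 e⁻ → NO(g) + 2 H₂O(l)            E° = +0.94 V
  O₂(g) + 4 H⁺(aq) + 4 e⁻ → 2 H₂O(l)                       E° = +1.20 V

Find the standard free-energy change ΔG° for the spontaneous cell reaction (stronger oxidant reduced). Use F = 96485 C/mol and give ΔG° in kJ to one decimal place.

O₂/H₂O (E° = +1.20 V) is the cathode; NO₃⁻/NO (E° = +0.94 V) is the anode, so E°cell = +0.26 V.
Balancing electrons gives n = 12 (lcm of 4 and 3).
ΔG° = −nFE° = −(12)(96485)(+0.26) = -301,033 J = -301.0 kJ.

-301.0 kJ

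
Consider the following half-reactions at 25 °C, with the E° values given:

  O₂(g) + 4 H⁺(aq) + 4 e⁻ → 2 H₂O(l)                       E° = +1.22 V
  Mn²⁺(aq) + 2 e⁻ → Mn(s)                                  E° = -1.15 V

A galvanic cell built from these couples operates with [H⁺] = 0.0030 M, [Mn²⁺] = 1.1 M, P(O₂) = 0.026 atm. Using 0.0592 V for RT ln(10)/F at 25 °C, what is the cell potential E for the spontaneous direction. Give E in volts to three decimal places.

+2.196 V

O₂/H₂O is the cathode (higher E°), Mn²⁺/Mn the anode: E°cell = +1.22 − (-1.15) = +2.37 V, n = 4.
Overall: O₂(g) + 4 H⁺(aq) + 2 Mn(s) → 2 H₂O(l) + 2 Mn²⁺(aq)
Q = [Mn²⁺]^2 / (P(O₂)·[H⁺]^4); log Q = 11.759.
E = E° − (0.0592/n) log Q = +2.37 − (0.0592/4)(11.759) = +2.196 V.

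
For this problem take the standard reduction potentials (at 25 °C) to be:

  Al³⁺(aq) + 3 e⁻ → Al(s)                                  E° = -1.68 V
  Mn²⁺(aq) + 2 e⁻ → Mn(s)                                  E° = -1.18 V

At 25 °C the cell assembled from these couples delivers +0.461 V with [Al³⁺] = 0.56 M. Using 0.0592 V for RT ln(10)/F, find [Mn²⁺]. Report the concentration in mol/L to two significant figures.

Mn²⁺/Mn is the cathode, Al³⁺/Al the anode: E°cell = +0.50 V, n = 6.
Overall reaction: 3 Mn²⁺(aq) + 2 Al(s) → 3 Mn(s) + 2 Al³⁺(aq); Q = [Al³⁺]^2/[Mn²⁺]^3.
From E = E° − (0.0592/n) log Q: log Q = (E° − E)·n/0.0592 = (+0.50 − (+0.461))·6/0.0592 = 3.9527.
So 3·log[Mn²⁺] = 2·log(0.56) − log Q = -0.5036 − (3.9527) = -4.4563; log[Mn²⁺] = -4.4563 / 3 = -1.4854; [Mn²⁺] = 10^(-1.4854) ≈ 0.033 M.

0.033 M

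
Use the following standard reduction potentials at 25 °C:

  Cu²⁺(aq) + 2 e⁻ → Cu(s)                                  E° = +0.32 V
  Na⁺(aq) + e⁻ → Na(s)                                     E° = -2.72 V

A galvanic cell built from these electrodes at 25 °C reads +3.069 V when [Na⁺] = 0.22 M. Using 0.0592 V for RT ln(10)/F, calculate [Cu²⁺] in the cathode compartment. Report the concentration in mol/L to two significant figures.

0.46 M

Cu²⁺/Cu is the cathode, Na⁺/Na the anode: E°cell = +3.04 V, n = 2.
Overall reaction: Cu²⁺(aq) + 2 Na(s) → Cu(s) + 2 Na⁺(aq); Q = [Na⁺]^2/[Cu²⁺]^1.
From E = E° − (0.0592/n) log Q: log Q = (E° − E)·n/0.0592 = (+3.04 − (+3.069))·2/0.0592 = -0.9797.
So 1·log[Cu²⁺] = 2·log(0.22) − log Q = -1.3152 − (-0.9797) = -0.3355; [Cu²⁺] = 10^(-0.3355) ≈ 0.46 M.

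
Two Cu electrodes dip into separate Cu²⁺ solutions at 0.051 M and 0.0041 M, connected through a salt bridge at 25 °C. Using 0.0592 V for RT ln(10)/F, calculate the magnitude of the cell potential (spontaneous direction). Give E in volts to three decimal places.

+0.032 V

For a concentration cell E°cell = 0. The 0.051 M side is the cathode (reduction is favoured where [Cu²⁺] is higher).
With n = 2, E = −(0.0592/2) log([Cu²⁺]ₐₙ/[Cu²⁺]꜀ₐₜ) = −(0.0592/2) log(0.0041/0.051) = −(0.0592/2)(-1.095) = +0.032 V.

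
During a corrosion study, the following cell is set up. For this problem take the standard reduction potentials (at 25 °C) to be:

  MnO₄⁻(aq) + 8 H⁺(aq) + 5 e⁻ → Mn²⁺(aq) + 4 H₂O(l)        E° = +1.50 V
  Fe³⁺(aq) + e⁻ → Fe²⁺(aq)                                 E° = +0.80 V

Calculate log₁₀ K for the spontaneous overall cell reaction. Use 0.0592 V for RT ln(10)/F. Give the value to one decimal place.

Cathode: MnO₄⁻/Mn²⁺; anode: Fe³⁺/Fe²⁺. E°cell = +0.70 V, n = 5.
log K = nE°cell / 0.0592 = (5)(+0.70) / 0.0592 = 59.1.

59.1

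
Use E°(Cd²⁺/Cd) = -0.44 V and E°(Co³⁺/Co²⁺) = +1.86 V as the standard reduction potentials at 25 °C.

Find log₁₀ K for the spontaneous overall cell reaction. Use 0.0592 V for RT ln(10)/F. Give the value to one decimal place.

77.7

Cathode: Co³⁺/Co²⁺; anode: Cd²⁺/Cd. E°cell = +2.30 V, n = 2.
log K = nE°cell / 0.0592 = (2)(+2.30) / 0.0592 = 77.7.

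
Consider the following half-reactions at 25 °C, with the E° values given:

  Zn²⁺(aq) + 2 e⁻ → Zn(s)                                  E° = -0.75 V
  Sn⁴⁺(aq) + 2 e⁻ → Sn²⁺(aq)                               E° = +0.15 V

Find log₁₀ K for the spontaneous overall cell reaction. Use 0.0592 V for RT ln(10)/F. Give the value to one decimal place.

Cathode: Sn⁴⁺/Sn²⁺; anode: Zn²⁺/Zn. E°cell = +0.90 V, n = 2.
log K = nE°cell / 0.0592 = (2)(+0.90) / 0.0592 = 30.4.

30.4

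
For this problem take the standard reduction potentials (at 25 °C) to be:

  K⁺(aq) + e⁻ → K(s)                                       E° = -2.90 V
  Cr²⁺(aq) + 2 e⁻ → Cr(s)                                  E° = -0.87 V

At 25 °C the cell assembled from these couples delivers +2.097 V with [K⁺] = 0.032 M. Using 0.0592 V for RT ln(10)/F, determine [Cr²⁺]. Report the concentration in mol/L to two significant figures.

0.19 M

Cr²⁺/Cr is the cathode, K⁺/K the anode: E°cell = +2.03 V, n = 2.
Overall reaction: Cr²⁺(aq) + 2 K(s) → Cr(s) + 2 K⁺(aq); Q = [K⁺]^2/[Cr²⁺]^1.
From E = E° − (0.0592/n) log Q: log Q = (E° − E)·n/0.0592 = (+2.03 − (+2.097))·2/0.0592 = -2.2635.
So 1·log[Cr²⁺] = 2·log(0.032) − log Q = -2.9897 − (-2.2635) = -0.7262; [Cr²⁺] = 10^(-0.7262) ≈ 0.19 M.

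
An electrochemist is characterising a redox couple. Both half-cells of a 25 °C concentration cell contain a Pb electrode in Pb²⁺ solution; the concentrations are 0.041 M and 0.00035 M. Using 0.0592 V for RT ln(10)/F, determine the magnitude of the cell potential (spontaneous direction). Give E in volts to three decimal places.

For a concentration cell E°cell = 0. The 0.041 M side is the cathode (reduction is favoured where [Pb²⁺] is higher).
With n = 2, E = −(0.0592/2) log([Pb²⁺]ₐₙ/[Pb²⁺]꜀ₐₜ) = −(0.0592/2) log(0.00035/0.041) = −(0.0592/2)(-2.069) = +0.061 V.

+0.061 V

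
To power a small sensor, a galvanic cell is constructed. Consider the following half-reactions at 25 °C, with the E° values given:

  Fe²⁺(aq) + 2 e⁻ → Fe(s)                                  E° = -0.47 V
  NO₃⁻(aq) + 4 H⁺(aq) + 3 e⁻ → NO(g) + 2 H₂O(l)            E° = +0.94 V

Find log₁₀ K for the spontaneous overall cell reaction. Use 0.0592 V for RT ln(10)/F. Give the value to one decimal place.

142.9

Cathode: NO₃⁻/NO; anode: Fe²⁺/Fe. E°cell = +1.41 V, n = 6.
log K = nE°cell / 0.0592 = (6)(+1.41) / 0.0592 = 142.9.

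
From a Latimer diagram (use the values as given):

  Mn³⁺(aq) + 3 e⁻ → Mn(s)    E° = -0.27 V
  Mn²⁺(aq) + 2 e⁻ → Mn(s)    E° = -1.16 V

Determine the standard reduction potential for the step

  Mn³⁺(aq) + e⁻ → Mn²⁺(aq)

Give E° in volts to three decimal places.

+1.510 V

Sequential free energies add, so n₃E°₃ = n₁E°₁ + n₂E°₂.
With n₃ = 3, and the known step contributing 2×(-1.16) V, the unknown satisfies 1·E° = 3×(-0.27) − 2×(-1.16) = +1.510.
E° = +1.510 / 1 = +1.510 V.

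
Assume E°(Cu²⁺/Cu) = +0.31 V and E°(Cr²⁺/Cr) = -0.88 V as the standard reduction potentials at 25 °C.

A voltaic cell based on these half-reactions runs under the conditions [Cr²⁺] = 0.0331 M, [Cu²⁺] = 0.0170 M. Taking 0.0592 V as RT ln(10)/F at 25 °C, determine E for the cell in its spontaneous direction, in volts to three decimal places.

Cu²⁺/Cu is the cathode (higher E°), Cr²⁺/Cr the anode: E°cell = +0.31 − (-0.88) = +1.19 V, n = 2.
Overall: Cu²⁺(aq) + Cr(s) → Cu(s) + Cr²⁺(aq)
Q = [Cr²⁺] / ([Cu²⁺]); log Q = 0.289.
E = E° − (0.0592/n) log Q = +1.19 − (0.0592/2)(0.289) = +1.181 V.

+1.181 V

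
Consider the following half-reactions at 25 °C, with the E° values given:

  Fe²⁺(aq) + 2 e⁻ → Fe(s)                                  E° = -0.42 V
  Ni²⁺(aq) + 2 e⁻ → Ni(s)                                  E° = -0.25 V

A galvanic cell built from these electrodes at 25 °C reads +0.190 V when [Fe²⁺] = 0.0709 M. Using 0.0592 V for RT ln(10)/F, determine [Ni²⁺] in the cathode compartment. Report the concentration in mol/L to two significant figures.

0.34 M

Ni²⁺/Ni is the cathode, Fe²⁺/Fe the anode: E°cell = +0.17 V, n = 2.
Overall reaction: Ni²⁺(aq) + Fe(s) → Ni(s) + Fe²⁺(aq); Q = [Fe²⁺]^1/[Ni²⁺]^1.
From E = E° − (0.0592/n) log Q: log Q = (E° − E)·n/0.0592 = (+0.17 − (+0.190))·2/0.0592 = -0.6757.
So 1·log[Ni²⁺] = 1·log(0.0709) − log Q = -1.1494 − (-0.6757) = -0.4737; [Ni²⁺] = 10^(-0.4737) ≈ 0.34 M.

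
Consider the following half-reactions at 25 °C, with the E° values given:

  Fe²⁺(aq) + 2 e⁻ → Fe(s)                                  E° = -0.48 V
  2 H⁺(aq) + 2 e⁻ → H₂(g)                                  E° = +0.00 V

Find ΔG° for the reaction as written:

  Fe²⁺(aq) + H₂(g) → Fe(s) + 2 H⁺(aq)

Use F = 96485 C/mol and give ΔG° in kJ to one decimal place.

+92.6 kJ

As written, Fe²⁺/Fe is reduced (cathode) and H⁺/H₂ is oxidised (anode), so E°cell = (-0.48) − (+0.00) = -0.48 V.
Balancing electrons gives n = 2.
ΔG° = −nFE° = −(2)(96485)(-0.48) = 92,626 J = +92.6 kJ.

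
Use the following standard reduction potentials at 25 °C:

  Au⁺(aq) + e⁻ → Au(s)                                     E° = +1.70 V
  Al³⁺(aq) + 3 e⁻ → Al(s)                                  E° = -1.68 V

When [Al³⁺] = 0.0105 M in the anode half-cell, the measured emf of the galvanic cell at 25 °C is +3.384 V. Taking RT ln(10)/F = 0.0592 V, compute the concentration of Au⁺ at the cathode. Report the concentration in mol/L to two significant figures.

0.26 M

Au⁺/Au is the cathode, Al³⁺/Al the anode: E°cell = +3.38 V, n = 3.
Overall reaction: 3 Au⁺(aq) + Al(s) → 3 Au(s) + Al³⁺(aq); Q = [Al³⁺]^1/[Au⁺]^3.
From E = E° − (0.0592/n) log Q: log Q = (E° − E)·n/0.0592 = (+3.38 − (+3.384))·3/0.0592 = -0.2027.
So 3·log[Au⁺] = 1·log(0.0105) − log Q = -1.9788 − (-0.2027) = -1.7761; log[Au⁺] = -1.7761 / 3 = -0.5920; [Au⁺] = 10^(-0.5920) ≈ 0.26 M.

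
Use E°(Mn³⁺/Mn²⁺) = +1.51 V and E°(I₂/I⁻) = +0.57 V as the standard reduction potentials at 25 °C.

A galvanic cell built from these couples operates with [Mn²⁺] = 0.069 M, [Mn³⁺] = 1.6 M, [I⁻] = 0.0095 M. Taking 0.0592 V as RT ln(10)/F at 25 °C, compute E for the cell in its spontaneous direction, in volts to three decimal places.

Mn³⁺/Mn²⁺ is the cathode (higher E°), I₂/I⁻ the anode: E°cell = +1.51 − (+0.57) = +0.94 V, n = 2.
Overall: 2 Mn³⁺(aq) + 2 I⁻(aq) → 2 Mn²⁺(aq) + I₂(s)
Q = [Mn²⁺]^2 / ([Mn³⁺]^2·[I⁻]^2); log Q = 1.314.
E = E° − (0.0592/n) log Q = +0.94 − (0.0592/2)(1.314) = +0.901 V.

+0.901 V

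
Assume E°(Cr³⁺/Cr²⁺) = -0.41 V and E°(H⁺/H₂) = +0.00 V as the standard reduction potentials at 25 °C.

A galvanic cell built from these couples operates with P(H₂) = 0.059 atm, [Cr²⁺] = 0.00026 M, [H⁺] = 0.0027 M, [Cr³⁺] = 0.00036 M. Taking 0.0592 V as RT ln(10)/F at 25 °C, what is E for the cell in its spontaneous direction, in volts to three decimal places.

H⁺/H₂ is the cathode (higher E°), Cr³⁺/Cr²⁺ the anode: E°cell = +0.00 − (-0.41) = +0.41 V, n = 2.
Overall: 2 H⁺(aq) + 2 Cr²⁺(aq) → H₂(g) + 2 Cr³⁺(aq)
Q = P(H₂)·[Cr³⁺]^2 / ([H⁺]^2·[Cr²⁺]^2); log Q = 4.191.
E = E° − (0.0592/n) log Q = +0.41 − (0.0592/2)(4.191) = +0.286 V.

+0.286 V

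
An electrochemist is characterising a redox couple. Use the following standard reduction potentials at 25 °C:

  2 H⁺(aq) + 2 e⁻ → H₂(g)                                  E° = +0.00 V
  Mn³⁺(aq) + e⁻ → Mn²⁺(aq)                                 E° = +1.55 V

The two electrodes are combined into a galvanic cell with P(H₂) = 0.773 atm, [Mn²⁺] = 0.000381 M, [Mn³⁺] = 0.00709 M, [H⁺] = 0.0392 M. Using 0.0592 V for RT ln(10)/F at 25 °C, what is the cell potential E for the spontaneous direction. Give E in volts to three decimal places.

+1.705 V

Mn³⁺/Mn²⁺ is the cathode (higher E°), H⁺/H₂ the anode: E°cell = +1.55 − (+0.00) = +1.55 V, n = 2.
Overall: 2 Mn³⁺(aq) + H₂(g) → 2 Mn²⁺(aq) + 2 H⁺(aq)
Q = [Mn²⁺]^2·[H⁺]^2 / ([Mn³⁺]^2·P(H₂)); log Q = -5.241.
E = E° − (0.0592/n) log Q = +1.55 − (0.0592/2)(-5.241) = +1.705 V.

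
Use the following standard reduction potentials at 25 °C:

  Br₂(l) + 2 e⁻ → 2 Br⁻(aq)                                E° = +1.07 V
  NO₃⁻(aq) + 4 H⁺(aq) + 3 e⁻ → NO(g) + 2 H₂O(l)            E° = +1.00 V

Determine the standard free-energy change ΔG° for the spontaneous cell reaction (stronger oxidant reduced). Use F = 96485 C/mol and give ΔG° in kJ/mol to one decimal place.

Br₂/Br⁻ (E° = +1.07 V) is the cathode; NO₃⁻/NO (E° = +1.00 V) is the anode, so E°cell = +0.07 V.
Balancing electrons gives n = 6 (lcm of 2 and 3).
ΔG° = −nFE° = −(6)(96485)(+0.07) = -40,524 J = -40.5 kJ/mol.

-40.5 kJ/mol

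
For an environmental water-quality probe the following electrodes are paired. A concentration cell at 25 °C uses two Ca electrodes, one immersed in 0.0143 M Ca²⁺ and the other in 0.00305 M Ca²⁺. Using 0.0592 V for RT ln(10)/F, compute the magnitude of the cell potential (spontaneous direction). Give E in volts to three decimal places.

+0.020 V

For a concentration cell E°cell = 0. The 0.0143 M side is the cathode (reduction is favoured where [Ca²⁺] is higher).
With n = 2, E = −(0.0592/2) log([Ca²⁺]ₐₙ/[Ca²⁺]꜀ₐₜ) = −(0.0592/2) log(0.00305/0.0143) = −(0.0592/2)(-0.671) = +0.020 V.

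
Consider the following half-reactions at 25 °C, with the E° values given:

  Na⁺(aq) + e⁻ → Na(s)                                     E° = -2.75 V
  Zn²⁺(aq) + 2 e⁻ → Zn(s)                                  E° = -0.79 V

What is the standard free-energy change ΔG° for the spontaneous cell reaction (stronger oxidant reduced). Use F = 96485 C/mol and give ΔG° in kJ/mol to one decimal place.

Zn²⁺/Zn (E° = -0.79 V) is the cathode; Na⁺/Na (E° = -2.75 V) is the anode, so E°cell = +1.96 V.
Balancing electrons gives n = 2 (lcm of 2 and 1).
ΔG° = −nFE° = −(2)(96485)(+1.96) = -378,221 J = -378.2 kJ/mol.

-378.2 kJ/mol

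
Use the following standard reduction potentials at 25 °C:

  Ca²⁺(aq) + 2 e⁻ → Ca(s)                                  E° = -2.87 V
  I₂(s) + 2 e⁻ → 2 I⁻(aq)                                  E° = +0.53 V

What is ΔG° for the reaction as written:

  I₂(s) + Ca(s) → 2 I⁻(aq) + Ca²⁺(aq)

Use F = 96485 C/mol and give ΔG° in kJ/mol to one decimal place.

-656.1 kJ/mol

As written, I₂/I⁻ is reduced (cathode) and Ca²⁺/Ca is oxidised (anode), so E°cell = (+0.53) − (-2.87) = +3.40 V.
Balancing electrons gives n = 2.
ΔG° = −nFE° = −(2)(96485)(+3.40) = -656,098 J = -656.1 kJ/mol.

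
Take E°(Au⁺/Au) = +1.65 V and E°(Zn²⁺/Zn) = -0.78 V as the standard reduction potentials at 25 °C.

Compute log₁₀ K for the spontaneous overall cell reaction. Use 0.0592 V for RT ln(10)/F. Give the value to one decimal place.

Cathode: Au⁺/Au; anode: Zn²⁺/Zn. E°cell = +2.43 V, n = 2.
log K = nE°cell / 0.0592 = (2)(+2.43) / 0.0592 = 82.1.

82.1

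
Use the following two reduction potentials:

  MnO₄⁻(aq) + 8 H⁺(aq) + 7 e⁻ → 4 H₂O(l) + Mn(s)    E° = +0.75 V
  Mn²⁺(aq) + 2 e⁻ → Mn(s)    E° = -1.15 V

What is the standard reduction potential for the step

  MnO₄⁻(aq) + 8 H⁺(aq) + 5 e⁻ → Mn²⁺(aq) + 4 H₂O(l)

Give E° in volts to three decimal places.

+1.510 V

Sequential free energies add, so n₃E°₃ = n₁E°₁ + n₂E°₂.
With n₃ = 7, and the known step contributing 2×(-1.15) V, the unknown satisfies 5·E° = 7×(+0.75) − 2×(-1.15) = +7.550.
E° = +7.550 / 5 = +1.510 V.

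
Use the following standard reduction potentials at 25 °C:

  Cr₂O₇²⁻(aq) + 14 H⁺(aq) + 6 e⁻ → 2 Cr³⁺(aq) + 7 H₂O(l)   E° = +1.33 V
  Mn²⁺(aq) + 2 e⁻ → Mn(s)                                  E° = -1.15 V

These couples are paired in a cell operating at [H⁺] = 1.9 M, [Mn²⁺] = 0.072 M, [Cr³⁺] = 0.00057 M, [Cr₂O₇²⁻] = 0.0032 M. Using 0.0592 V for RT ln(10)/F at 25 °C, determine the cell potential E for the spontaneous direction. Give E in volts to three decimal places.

Cr₂O₇²⁻/Cr³⁺ is the cathode (higher E°), Mn²⁺/Mn the anode: E°cell = +1.33 − (-1.15) = +2.48 V, n = 6.
Overall: Cr₂O₇²⁻(aq) + 14 H⁺(aq) + 3 Mn(s) → 2 Cr³⁺(aq) + 7 H₂O(l) + 3 Mn²⁺(aq)
Q = [Cr³⁺]^2·[Mn²⁺]^3 / ([Cr₂O₇²⁻]·[H⁺]^14); log Q = -11.324.
E = E° − (0.0592/n) log Q = +2.48 − (0.0592/6)(-11.324) = +2.592 V.

+2.592 V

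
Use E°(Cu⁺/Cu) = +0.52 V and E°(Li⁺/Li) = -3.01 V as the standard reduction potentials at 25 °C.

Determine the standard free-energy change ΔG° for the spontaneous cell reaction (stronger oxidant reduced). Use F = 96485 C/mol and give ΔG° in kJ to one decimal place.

Cu⁺/Cu (E° = +0.52 V) is the cathode; Li⁺/Li (E° = -3.01 V) is the anode, so E°cell = +3.53 V.
Balancing electrons gives n = 1 (lcm of 1 and 1).
ΔG° = −nFE° = −(1)(96485)(+3.53) = -340,592 J = -340.6 kJ.

-340.6 kJ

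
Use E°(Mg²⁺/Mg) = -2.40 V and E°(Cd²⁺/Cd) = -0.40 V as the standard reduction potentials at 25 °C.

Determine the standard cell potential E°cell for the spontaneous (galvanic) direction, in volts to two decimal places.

+2.00 V

The Cd²⁺/Cd couple has the higher reduction potential, so it is the cathode; Mg²⁺/Mg is oxidised at the anode.
E°cell = E°(cathode) − E°(anode) = (-0.40) − (-2.40) = +2.00 V.
Since E°cell > 0, the reaction is spontaneous under standard conditions.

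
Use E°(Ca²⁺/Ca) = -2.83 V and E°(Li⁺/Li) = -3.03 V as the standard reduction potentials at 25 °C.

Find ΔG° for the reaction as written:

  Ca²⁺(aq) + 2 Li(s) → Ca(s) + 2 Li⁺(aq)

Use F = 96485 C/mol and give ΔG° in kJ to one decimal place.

-38.6 kJ

As written, Ca²⁺/Ca is reduced (cathode) and Li⁺/Li is oxidised (anode), so E°cell = (-2.83) − (-3.03) = +0.20 V.
Balancing electrons gives n = 2.
ΔG° = −nFE° = −(2)(96485)(+0.20) = -38,594 J = -38.6 kJ.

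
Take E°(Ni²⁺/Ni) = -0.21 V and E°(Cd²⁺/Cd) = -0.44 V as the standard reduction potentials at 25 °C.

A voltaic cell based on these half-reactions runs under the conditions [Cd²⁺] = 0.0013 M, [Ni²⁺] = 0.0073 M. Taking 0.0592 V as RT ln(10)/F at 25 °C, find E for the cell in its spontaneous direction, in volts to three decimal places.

Ni²⁺/Ni is the cathode (higher E°), Cd²⁺/Cd the anode: E°cell = -0.21 − (-0.44) = +0.23 V, n = 2.
Overall: Ni²⁺(aq) + Cd(s) → Ni(s) + Cd²⁺(aq)
Q = [Cd²⁺] / ([Ni²⁺]); log Q = -0.749.
E = E° − (0.0592/n) log Q = +0.23 − (0.0592/2)(-0.749) = +0.252 V.

+0.252 V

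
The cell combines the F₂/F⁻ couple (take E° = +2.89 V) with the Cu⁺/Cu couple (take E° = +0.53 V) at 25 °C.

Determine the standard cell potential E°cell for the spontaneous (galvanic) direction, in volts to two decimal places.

The F₂/F⁻ couple has the higher reduction potential, so it is the cathode; Cu⁺/Cu is oxidised at the anode.
E°cell = E°(cathode) − E°(anode) = (+2.89) − (+0.53) = +2.36 V.

+2.36 V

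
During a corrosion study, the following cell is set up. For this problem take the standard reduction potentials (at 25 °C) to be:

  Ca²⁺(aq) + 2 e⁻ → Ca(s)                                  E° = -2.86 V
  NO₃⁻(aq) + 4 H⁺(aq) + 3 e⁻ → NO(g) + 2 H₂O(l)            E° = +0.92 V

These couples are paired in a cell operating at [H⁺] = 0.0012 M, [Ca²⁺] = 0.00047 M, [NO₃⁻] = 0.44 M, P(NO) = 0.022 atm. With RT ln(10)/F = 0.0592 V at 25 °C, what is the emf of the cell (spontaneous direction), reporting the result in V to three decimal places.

+3.674 V

NO₃⁻/NO is the cathode (higher E°), Ca²⁺/Ca the anode: E°cell = +0.92 − (-2.86) = +3.78 V, n = 6.
Overall: 2 NO₃⁻(aq) + 8 H⁺(aq) + 3 Ca(s) → 2 NO(g) + 4 H₂O(l) + 3 Ca²⁺(aq)
Q = P(NO)^2·[Ca²⁺]^3 / ([NO₃⁻]^2·[H⁺]^8); log Q = 10.781.
E = E° − (0.0592/n) log Q = +3.78 − (0.0592/6)(10.781) = +3.674 V.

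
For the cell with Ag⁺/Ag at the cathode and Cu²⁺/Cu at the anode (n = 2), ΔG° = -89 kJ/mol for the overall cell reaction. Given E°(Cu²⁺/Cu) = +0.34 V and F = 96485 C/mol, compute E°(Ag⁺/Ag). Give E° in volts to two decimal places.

E°cell = −ΔG°/(nF) = −(-89×10³)/((2)(96485)) = +0.461 V.
Since Ag⁺/Ag is the cathode and Cu²⁺/Cu the anode, E°cell = E°(Ag⁺/Ag) − E°(Cu²⁺/Cu).
So E°(Ag⁺/Ag) = E°cell + E°(Cu²⁺/Cu) = +0.461 + (+0.34) = +0.80 V.

+0.80 V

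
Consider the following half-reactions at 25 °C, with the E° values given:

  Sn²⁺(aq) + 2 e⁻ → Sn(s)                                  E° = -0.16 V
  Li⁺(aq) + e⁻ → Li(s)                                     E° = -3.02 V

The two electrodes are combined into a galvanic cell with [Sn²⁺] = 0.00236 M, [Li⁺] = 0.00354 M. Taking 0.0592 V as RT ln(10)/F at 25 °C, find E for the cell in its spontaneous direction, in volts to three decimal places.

+2.927 V

Sn²⁺/Sn is the cathode (higher E°), Li⁺/Li the anode: E°cell = -0.16 − (-3.02) = +2.86 V, n = 2.
Overall: Sn²⁺(aq) + 2 Li(s) → Sn(s) + 2 Li⁺(aq)
Q = [Li⁺]^2 / ([Sn²⁺]); log Q = -2.275.
E = E° − (0.0592/n) log Q = +2.86 − (0.0592/2)(-2.275) = +2.927 V.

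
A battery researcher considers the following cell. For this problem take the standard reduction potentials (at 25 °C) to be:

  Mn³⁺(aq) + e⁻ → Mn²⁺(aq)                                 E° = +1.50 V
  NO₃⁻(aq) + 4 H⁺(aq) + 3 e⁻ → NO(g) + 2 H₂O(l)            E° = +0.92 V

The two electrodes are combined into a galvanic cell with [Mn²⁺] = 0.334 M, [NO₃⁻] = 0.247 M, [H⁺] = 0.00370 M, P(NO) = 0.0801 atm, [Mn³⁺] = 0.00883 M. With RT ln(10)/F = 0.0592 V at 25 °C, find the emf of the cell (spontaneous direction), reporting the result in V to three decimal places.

Mn³⁺/Mn²⁺ is the cathode (higher E°), NO₃⁻/NO the anode: E°cell = +1.50 − (+0.92) = +0.58 V, n = 3.
Overall: 3 Mn³⁺(aq) + NO(g) + 2 H₂O(l) → 3 Mn²⁺(aq) + NO₃⁻(aq) + 4 H⁺(aq)
Q = [Mn²⁺]^3·[NO₃⁻]·[H⁺]^4 / ([Mn³⁺]^3·P(NO)); log Q = -4.505.
E = E° − (0.0592/n) log Q = +0.58 − (0.0592/3)(-4.505) = +0.669 V.

+0.669 V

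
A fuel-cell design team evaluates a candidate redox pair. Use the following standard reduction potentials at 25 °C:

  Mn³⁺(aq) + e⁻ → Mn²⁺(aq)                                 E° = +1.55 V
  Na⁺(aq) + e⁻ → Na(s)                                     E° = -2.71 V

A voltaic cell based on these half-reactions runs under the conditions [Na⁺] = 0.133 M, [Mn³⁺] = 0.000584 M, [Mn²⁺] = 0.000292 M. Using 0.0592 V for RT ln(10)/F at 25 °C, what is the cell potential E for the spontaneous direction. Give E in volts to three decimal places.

+4.330 V

Mn³⁺/Mn²⁺ is the cathode (higher E°), Na⁺/Na the anode: E°cell = +1.55 − (-2.71) = +4.26 V, n = 1.
Overall: Mn³⁺(aq) + Na(s) → Mn²⁺(aq) + Na⁺(aq)
Q = [Mn²⁺]·[Na⁺] / ([Mn³⁺]); log Q = -1.177.
E = E° − (0.0592/n) log Q = +4.26 − (0.0592/1)(-1.177) = +4.330 V.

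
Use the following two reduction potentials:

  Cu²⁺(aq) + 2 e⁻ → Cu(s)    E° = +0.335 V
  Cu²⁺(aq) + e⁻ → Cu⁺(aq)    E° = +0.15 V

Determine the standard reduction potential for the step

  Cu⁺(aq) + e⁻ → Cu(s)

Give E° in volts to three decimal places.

+0.520 V

Sequential free energies add, so n₃E°₃ = n₁E°₁ + n₂E°₂.
With n₃ = 2, and the known step contributing 1×(+0.15) V, the unknown satisfies 1·E° = 2×(+0.335) − 1×(+0.15) = +0.520.
E° = +0.520 / 1 = +0.520 V.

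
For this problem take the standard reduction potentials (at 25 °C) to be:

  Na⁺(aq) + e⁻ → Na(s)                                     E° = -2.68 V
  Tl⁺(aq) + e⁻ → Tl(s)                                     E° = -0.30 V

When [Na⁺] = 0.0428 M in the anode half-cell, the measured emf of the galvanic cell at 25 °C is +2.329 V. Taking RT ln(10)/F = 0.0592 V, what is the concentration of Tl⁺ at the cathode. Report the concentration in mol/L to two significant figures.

0.0059 M

Tl⁺/Tl is the cathode, Na⁺/Na the anode: E°cell = +2.38 V, n = 1.
Overall reaction: Tl⁺(aq) + Na(s) → Tl(s) + Na⁺(aq); Q = [Na⁺]^1/[Tl⁺]^1.
From E = E° − (0.0592/n) log Q: log Q = (E° − E)·n/0.0592 = (+2.38 − (+2.329))·1/0.0592 = 0.8615.
So 1·log[Tl⁺] = 1·log(0.0428) − log Q = -1.3686 − (0.8615) = -2.2301; [Tl⁺] = 10^(-2.2301) ≈ 0.0059 M.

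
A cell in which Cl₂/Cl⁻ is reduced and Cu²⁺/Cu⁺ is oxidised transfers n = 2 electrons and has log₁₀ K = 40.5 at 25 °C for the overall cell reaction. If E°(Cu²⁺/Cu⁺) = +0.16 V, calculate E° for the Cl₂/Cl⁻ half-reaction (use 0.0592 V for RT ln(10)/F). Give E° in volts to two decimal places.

E°cell = (0.0592/n)·log K = (0.0592/2)(40.5) = +1.199 V.
Since Cl₂/Cl⁻ is the cathode and Cu²⁺/Cu⁺ the anode, E°cell = E°(Cl₂/Cl⁻) − E°(Cu²⁺/Cu⁺).
So E°(Cl₂/Cl⁻) = E°cell + E°(Cu²⁺/Cu⁺) = +1.199 + (+0.16) = +1.36 V.

+1.36 V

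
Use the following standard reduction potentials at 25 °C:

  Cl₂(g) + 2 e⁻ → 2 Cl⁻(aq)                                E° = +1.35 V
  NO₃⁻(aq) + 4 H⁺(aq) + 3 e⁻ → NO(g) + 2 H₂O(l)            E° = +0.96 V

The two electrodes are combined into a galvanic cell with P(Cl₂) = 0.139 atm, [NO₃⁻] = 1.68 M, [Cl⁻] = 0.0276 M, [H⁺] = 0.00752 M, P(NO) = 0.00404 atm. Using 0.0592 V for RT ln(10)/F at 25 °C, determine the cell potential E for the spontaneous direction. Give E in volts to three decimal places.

Cl₂/Cl⁻ is the cathode (higher E°), NO₃⁻/NO the anode: E°cell = +1.35 − (+0.96) = +0.39 V, n = 6.
Overall: 3 Cl₂(g) + 2 NO(g) + 4 H₂O(l) → 6 Cl⁻(aq) + 2 NO₃⁻(aq) + 8 H⁺(aq)
Q = [Cl⁻]^6·[NO₃⁻]^2·[H⁺]^8 / (P(Cl₂)^3·P(NO)^2); log Q = -18.536.
E = E° − (0.0592/n) log Q = +0.39 − (0.0592/6)(-18.536) = +0.573 V.

+0.573 V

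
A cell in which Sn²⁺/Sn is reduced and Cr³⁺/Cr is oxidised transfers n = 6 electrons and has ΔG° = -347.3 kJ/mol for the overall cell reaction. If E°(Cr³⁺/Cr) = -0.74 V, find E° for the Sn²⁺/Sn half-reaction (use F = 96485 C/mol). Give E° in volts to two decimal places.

E°cell = −ΔG°/(nF) = −(-347.3×10³)/((6)(96485)) = +0.600 V.
Since Sn²⁺/Sn is the cathode and Cr³⁺/Cr the anode, E°cell = E°(Sn²⁺/Sn) − E°(Cr³⁺/Cr).
So E°(Sn²⁺/Sn) = E°cell + E°(Cr³⁺/Cr) = +0.600 + (-0.74) = -0.14 V.

-0.14 V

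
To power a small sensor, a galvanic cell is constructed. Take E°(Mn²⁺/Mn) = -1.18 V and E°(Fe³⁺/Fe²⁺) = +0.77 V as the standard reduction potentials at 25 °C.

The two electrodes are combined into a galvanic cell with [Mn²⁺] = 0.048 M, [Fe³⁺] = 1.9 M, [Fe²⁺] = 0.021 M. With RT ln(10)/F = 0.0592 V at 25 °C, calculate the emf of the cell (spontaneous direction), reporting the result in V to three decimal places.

Fe³⁺/Fe²⁺ is the cathode (higher E°), Mn²⁺/Mn the anode: E°cell = +0.77 − (-1.18) = +1.95 V, n = 2.
Overall: 2 Fe³⁺(aq) + Mn(s) → 2 Fe²⁺(aq) + Mn²⁺(aq)
Q = [Fe²⁺]^2·[Mn²⁺] / ([Fe³⁺]^2); log Q = -5.232.
E = E° − (0.0592/n) log Q = +1.95 − (0.0592/2)(-5.232) = +2.105 V.

+2.105 V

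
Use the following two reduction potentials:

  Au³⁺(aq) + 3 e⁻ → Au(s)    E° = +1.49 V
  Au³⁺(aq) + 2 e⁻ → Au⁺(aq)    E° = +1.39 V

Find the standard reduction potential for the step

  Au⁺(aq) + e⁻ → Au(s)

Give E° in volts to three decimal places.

Sequential free energies add, so n₃E°₃ = n₁E°₁ + n₂E°₂.
With n₃ = 3, and the known step contributing 2×(+1.39) V, the unknown satisfies 1·E° = 3×(+1.49) − 2×(+1.39) = +1.690.
E° = +1.690 / 1 = +1.690 V.

+1.690 V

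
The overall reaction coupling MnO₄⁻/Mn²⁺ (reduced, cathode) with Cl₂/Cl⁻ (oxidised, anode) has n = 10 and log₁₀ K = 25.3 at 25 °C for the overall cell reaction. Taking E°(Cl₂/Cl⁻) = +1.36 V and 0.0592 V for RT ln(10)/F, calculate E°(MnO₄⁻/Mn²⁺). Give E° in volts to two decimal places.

+1.51 V

E°cell = (0.0592/n)·log K = (0.0592/10)(25.3) = +0.150 V.
Since MnO₄⁻/Mn²⁺ is the cathode and Cl₂/Cl⁻ the anode, E°cell = E°(MnO₄⁻/Mn²⁺) − E°(Cl₂/Cl⁻).
So E°(MnO₄⁻/Mn²⁺) = E°cell + E°(Cl₂/Cl⁻) = +0.150 + (+1.36) = +1.51 V.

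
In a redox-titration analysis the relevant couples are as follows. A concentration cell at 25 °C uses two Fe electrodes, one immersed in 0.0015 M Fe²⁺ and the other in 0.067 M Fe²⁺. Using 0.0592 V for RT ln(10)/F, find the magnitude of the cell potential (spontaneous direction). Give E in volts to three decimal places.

+0.049 V

For a concentration cell E°cell = 0. The 0.067 M side is the cathode (reduction is favoured where [Fe²⁺] is higher).
With n = 2, E = −(0.0592/2) log([Fe²⁺]ₐₙ/[Fe²⁺]꜀ₐₜ) = −(0.0592/2) log(0.0015/0.067) = −(0.0592/2)(-1.650) = +0.049 V.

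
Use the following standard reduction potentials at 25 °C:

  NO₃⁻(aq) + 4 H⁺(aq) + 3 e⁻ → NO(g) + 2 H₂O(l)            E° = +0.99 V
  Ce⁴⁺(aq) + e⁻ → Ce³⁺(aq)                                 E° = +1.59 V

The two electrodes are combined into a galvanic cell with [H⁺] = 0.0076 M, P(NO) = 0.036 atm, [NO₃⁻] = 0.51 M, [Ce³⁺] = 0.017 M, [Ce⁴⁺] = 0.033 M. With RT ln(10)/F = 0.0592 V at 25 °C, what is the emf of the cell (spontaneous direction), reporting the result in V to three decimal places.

+0.762 V

Ce⁴⁺/Ce³⁺ is the cathode (higher E°), NO₃⁻/NO the anode: E°cell = +1.59 − (+0.99) = +0.60 V, n = 3.
Overall: 3 Ce⁴⁺(aq) + NO(g) + 2 H₂O(l) → 3 Ce³⁺(aq) + NO₃⁻(aq) + 4 H⁺(aq)
Q = [Ce³⁺]^3·[NO₃⁻]·[H⁺]^4 / ([Ce⁴⁺]^3·P(NO)); log Q = -8.190.
E = E° − (0.0592/n) log Q = +0.60 − (0.0592/3)(-8.190) = +0.762 V.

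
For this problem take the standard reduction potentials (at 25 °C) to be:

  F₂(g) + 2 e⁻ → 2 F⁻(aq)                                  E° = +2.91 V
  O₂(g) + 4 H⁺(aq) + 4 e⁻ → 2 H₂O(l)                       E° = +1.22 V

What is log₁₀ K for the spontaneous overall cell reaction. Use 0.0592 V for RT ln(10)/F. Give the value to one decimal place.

114.2

Cathode: F₂/F⁻; anode: O₂/H₂O. E°cell = +1.69 V, n = 4.
log K = nE°cell / 0.0592 = (4)(+1.69) / 0.0592 = 114.2.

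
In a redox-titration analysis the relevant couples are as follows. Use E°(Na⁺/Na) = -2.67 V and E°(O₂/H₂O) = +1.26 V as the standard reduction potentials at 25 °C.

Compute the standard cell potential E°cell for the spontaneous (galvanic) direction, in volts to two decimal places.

+3.93 V

The O₂/H₂O couple has the higher reduction potential, so it is the cathode; Na⁺/Na is oxidised at the anode.
E°cell = E°(cathode) − E°(anode) = (+1.26) − (-2.67) = +3.93 V.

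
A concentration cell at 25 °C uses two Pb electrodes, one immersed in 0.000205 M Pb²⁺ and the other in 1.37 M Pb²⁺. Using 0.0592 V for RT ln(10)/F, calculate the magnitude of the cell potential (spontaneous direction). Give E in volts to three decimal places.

For a concentration cell E°cell = 0. The 1.37 M side is the cathode (reduction is favoured where [Pb²⁺] is higher).
With n = 2, E = −(0.0592/2) log([Pb²⁺]ₐₙ/[Pb²⁺]꜀ₐₜ) = −(0.0592/2) log(0.000205/1.37) = −(0.0592/2)(-3.825) = +0.113 V.

+0.113 V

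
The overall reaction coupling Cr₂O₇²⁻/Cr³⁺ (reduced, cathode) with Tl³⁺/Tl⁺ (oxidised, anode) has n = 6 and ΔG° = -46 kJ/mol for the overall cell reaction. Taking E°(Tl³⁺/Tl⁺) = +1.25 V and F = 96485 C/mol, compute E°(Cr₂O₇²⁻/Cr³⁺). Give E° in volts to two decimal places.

+1.33 V

E°cell = −ΔG°/(nF) = −(-46×10³)/((6)(96485)) = +0.079 V.
Since Cr₂O₇²⁻/Cr³⁺ is the cathode and Tl³⁺/Tl⁺ the anode, E°cell = E°(Cr₂O₇²⁻/Cr³⁺) − E°(Tl³⁺/Tl⁺).
So E°(Cr₂O₇²⁻/Cr³⁺) = E°cell + E°(Tl³⁺/Tl⁺) = +0.079 + (+1.25) = +1.33 V.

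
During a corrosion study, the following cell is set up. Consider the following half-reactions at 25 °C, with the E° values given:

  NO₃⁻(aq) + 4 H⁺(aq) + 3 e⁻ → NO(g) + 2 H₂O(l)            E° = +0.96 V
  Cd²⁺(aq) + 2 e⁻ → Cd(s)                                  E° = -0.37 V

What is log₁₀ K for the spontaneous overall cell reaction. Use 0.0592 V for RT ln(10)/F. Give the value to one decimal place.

Cathode: NO₃⁻/NO; anode: Cd²⁺/Cd. E°cell = +1.33 V, n = 6.
log K = nE°cell / 0.0592 = (6)(+1.33) / 0.0592 = 134.8.

134.8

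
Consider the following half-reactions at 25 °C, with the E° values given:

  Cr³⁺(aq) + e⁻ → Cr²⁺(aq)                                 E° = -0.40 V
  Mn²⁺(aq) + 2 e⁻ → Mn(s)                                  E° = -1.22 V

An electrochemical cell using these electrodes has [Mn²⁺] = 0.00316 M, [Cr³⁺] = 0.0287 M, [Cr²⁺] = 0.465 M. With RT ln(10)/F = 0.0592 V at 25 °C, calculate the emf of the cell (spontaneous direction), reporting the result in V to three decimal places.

Cr³⁺/Cr²⁺ is the cathode (higher E°), Mn²⁺/Mn the anode: E°cell = -0.40 − (-1.22) = +0.82 V, n = 2.
Overall: 2 Cr³⁺(aq) + Mn(s) → 2 Cr²⁺(aq) + Mn²⁺(aq)
Q = [Cr²⁺]^2·[Mn²⁺] / ([Cr³⁺]^2); log Q = -0.081.
E = E° − (0.0592/n) log Q = +0.82 − (0.0592/2)(-0.081) = +0.822 V.

+0.822 V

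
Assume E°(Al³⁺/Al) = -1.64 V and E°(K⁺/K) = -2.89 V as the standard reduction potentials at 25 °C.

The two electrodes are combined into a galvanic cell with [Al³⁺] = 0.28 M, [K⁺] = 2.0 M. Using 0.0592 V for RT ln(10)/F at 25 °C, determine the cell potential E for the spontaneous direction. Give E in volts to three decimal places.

+1.221 V

Al³⁺/Al is the cathode (higher E°), K⁺/K the anode: E°cell = -1.64 − (-2.89) = +1.25 V, n = 3.
Overall: Al³⁺(aq) + 3 K(s) → Al(s) + 3 K⁺(aq)
Q = [K⁺]^3 / ([Al³⁺]); log Q = 1.456.
E = E° − (0.0592/n) log Q = +1.25 − (0.0592/3)(1.456) = +1.221 V.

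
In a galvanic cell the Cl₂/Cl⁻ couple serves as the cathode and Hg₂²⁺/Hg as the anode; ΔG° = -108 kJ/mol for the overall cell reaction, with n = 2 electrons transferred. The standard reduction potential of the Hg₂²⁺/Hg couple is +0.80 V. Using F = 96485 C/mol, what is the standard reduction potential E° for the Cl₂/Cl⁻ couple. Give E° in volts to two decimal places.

+1.36 V

E°cell = −ΔG°/(nF) = −(-108×10³)/((2)(96485)) = +0.560 V.
Since Cl₂/Cl⁻ is the cathode and Hg₂²⁺/Hg the anode, E°cell = E°(Cl₂/Cl⁻) − E°(Hg₂²⁺/Hg).
So E°(Cl₂/Cl⁻) = E°cell + E°(Hg₂²⁺/Hg) = +0.560 + (+0.80) = +1.36 V.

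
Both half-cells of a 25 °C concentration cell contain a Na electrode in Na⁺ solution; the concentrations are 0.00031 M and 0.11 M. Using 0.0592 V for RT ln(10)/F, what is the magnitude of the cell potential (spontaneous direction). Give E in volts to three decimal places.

+0.151 V

For a concentration cell E°cell = 0. The 0.11 M side is the cathode (reduction is favoured where [Na⁺] is higher).
With n = 1, E = −(0.0592/1) log([Na⁺]ₐₙ/[Na⁺]꜀ₐₜ) = −(0.0592/1) log(0.00031/0.11) = −(0.0592/1)(-2.550) = +0.151 V.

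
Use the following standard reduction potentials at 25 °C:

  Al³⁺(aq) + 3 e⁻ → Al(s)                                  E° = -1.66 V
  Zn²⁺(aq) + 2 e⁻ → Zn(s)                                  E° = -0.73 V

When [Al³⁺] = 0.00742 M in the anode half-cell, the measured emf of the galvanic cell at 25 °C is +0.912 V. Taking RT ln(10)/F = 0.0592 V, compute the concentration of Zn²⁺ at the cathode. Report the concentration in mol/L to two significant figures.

Zn²⁺/Zn is the cathode, Al³⁺/Al the anode: E°cell = +0.93 V, n = 6.
Overall reaction: 3 Zn²⁺(aq) + 2 Al(s) → 3 Zn(s) + 2 Al³⁺(aq); Q = [Al³⁺]^2/[Zn²⁺]^3.
From E = E° − (0.0592/n) log Q: log Q = (E° − E)·n/0.0592 = (+0.93 − (+0.912))·6/0.0592 = 1.8243.
So 3·log[Zn²⁺] = 2·log(0.00742) − log Q = -4.2592 − (1.8243) = -6.0835; log[Zn²⁺] = -6.0835 / 3 = -2.0278; [Zn²⁺] = 10^(-2.0278) ≈ 0.0094 M.

0.0094 M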